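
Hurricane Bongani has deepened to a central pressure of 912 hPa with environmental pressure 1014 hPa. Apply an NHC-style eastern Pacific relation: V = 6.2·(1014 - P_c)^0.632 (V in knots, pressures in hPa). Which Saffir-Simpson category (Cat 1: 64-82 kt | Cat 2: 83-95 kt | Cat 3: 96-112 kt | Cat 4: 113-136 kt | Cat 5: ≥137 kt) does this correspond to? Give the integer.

4

ΔP = 1014 − 912 = 102 hPa.
V ≈ 6.2 × 102^0.632 = 6.2 × 18.60 ≈ 115 kt.
115 kt falls in the Category 4 band.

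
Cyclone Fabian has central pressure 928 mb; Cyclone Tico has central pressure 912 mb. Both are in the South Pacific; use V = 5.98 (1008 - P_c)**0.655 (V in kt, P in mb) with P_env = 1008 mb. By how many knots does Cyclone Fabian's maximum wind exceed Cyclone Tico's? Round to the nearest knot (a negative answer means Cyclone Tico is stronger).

Cyclone Fabian: ΔP = 80; V ≈ 5.98 × 80^0.655 ≈ 105.49 kt.
Cyclone Tico: ΔP = 96; V ≈ 5.98 × 96^0.655 ≈ 118.87 kt.
Difference ≈ 105.49 − 118.87 = -13.38 → -13 kt.

-13 kt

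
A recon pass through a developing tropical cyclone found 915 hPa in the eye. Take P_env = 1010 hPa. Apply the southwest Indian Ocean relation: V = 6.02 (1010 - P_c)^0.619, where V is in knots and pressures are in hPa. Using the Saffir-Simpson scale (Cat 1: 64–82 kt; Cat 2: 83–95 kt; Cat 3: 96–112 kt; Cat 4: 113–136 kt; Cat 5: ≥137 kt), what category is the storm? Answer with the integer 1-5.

3

ΔP = 1010 − 915 = 95 hPa.
V ≈ 6.02 × 95^0.619 = 6.02 × 16.76 ≈ 101 kt.
101 kt falls in the Category 3 band.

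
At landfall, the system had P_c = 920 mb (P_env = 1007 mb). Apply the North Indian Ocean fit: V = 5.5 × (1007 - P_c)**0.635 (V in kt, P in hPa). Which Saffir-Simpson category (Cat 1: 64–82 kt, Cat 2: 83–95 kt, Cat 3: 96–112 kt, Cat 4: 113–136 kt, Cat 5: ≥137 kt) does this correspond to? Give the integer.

ΔP = 1007 − 920 = 87 mb.
V ≈ 5.5 × 87^0.635 = 5.5 × 17.04 ≈ 94 kt.
94 kt falls in the Category 2 band.

2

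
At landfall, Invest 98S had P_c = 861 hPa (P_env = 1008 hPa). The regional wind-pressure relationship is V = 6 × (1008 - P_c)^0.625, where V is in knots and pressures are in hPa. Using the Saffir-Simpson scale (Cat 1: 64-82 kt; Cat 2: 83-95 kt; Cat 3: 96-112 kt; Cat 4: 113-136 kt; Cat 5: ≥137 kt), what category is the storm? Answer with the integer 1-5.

ΔP = 1008 − 861 = 147 hPa.
V ≈ 6 × 147^0.625 = 6 × 22.62 ≈ 136 kt.
136 kt falls in the Category 4 band.

4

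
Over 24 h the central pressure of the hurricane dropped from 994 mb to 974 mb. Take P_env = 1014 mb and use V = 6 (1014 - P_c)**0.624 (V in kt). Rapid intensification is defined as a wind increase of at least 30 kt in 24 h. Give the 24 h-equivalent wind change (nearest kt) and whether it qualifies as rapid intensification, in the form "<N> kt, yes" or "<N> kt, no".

V₁: ΔP = 20, V ≈ 6 × 20^0.624 ≈ 38.90 kt.
V₂: ΔP = 40, V ≈ 6 × 40^0.624 ≈ 59.96 kt.
ΔV over 24 h = 21.06 kt → 24 h equivalent = 21.06 × 24/24 ≈ 21.06 kt.
21 kt < 30 kt ⇒ not rapid intensification.

21 kt, no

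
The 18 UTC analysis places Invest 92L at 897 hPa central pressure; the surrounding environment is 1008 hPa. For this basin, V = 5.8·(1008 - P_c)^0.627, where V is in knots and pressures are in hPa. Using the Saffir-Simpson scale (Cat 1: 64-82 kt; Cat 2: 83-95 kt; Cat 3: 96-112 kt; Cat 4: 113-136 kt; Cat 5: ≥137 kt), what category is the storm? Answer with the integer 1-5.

ΔP = 1008 − 897 = 111 hPa.
V ≈ 5.8 × 111^0.627 = 5.8 × 19.16 ≈ 111 kt.
111 kt falls in the Category 3 band.

3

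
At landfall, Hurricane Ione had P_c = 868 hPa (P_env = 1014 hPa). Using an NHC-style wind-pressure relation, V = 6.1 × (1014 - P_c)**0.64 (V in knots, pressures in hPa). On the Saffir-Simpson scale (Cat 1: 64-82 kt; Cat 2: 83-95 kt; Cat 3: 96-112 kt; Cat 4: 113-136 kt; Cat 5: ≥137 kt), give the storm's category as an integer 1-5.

ΔP = 1014 − 868 = 146 hPa.
V ≈ 6.1 × 146^0.64 = 6.1 × 24.28 ≈ 148 kt.
148 kt falls in the Category 5 band.

5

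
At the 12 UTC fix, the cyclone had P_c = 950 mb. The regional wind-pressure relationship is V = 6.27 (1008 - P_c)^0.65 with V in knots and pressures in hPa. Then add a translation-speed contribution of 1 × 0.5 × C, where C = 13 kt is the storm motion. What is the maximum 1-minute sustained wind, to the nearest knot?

94 kt

ΔP = 1008 − 950 = 58 mb.
58^0.65 ≈ 14.003.
V ≈ 6.27 × 14.003 ≈ 87.8 kt.
Translation term: 1 × 0.5 × 13 = 6.5 kt.
Corrected V ≈ 94.3 kt → 94 kt.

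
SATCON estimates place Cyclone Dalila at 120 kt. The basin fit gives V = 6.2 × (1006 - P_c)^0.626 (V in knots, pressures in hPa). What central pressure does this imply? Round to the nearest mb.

ΔP = (V / 6.2)^(1/0.626) = (120/6.2)^1.597.
120/6.2 = 19.355; 19.355^1.597 ≈ 113.65 mb.
P_c = 1006 − 113.65 = 892.35 ≈ 892 mb.

892 mb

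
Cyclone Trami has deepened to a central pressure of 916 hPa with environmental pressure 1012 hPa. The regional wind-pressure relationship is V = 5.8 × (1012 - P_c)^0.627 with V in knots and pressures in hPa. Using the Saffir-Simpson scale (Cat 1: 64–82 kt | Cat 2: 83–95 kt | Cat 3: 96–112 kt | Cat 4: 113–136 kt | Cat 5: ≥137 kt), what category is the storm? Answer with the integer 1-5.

ΔP = 1012 − 916 = 96 hPa.
V ≈ 5.8 × 96^0.627 = 5.8 × 17.49 ≈ 101 kt.
101 kt falls in the Category 3 band.

3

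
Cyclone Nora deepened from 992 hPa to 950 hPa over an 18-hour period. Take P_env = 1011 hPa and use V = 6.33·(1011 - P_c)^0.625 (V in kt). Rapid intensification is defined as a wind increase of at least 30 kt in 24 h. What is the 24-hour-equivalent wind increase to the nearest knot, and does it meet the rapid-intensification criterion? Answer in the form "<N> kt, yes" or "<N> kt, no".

V₁: ΔP = 19, V ≈ 6.33 × 19^0.625 ≈ 39.87 kt.
V₂: ΔP = 61, V ≈ 6.33 × 61^0.625 ≈ 82.65 kt.
ΔV over 18 h = 42.78 kt → 24 h equivalent = 42.78 × 24/18 ≈ 57.04 kt.
57 kt ≥ 30 kt ⇒ rapid intensification.

57 kt, yes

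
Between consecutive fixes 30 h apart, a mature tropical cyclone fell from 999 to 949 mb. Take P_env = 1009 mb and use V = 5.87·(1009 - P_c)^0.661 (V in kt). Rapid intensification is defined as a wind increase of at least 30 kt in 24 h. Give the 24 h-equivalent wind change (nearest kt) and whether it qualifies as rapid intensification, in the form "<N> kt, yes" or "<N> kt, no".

V₁: ΔP = 10, V ≈ 5.87 × 10^0.661 ≈ 26.89 kt.
V₂: ΔP = 60, V ≈ 5.87 × 60^0.661 ≈ 87.90 kt.
ΔV over 30 h = 61.01 kt → 24 h equivalent = 61.01 × 24/30 ≈ 48.81 kt.
49 kt ≥ 30 kt ⇒ rapid intensification.

49 kt, yes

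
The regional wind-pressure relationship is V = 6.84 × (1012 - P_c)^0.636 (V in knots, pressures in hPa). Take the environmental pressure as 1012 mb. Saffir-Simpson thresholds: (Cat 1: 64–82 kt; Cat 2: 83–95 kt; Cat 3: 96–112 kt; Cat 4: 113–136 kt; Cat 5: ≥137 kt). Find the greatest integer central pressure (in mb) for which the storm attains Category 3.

Category 3 begins at V = 96 kt.
Required ΔP = (96/6.84)^(1/0.636) = 14.035^1.572 ≈ 63.65 mb.
P_c ≤ 1012 − 63.65 = 948.35, so the highest integer P_c is 948 mb.

948 mb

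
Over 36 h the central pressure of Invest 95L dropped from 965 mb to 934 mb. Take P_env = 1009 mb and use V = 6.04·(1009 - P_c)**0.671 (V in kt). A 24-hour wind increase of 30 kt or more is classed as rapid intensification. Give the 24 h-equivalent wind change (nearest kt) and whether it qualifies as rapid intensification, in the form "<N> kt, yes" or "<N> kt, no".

V₁: ΔP = 44, V ≈ 6.04 × 44^0.671 ≈ 76.52 kt.
V₂: ΔP = 75, V ≈ 6.04 × 75^0.671 ≈ 109.45 kt.
ΔV over 36 h = 32.93 kt → 24 h equivalent = 32.93 × 24/36 ≈ 21.95 kt.
22 kt < 30 kt ⇒ not rapid intensification.

22 kt, no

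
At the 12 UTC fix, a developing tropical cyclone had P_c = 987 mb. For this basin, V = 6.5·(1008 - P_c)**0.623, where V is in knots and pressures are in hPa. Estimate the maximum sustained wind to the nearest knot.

ΔP = 1008 − 987 = 21 mb.
21^0.623 ≈ 6.664.
V ≈ 6.5 × 6.664 ≈ 43.3 kt.

43 kt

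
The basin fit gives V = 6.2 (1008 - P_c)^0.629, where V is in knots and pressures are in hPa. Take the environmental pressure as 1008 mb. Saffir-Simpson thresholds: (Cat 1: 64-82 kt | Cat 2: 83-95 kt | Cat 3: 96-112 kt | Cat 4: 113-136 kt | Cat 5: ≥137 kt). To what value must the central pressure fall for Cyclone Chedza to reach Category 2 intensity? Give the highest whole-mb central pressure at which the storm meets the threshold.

Category 2 begins at V = 83 kt.
Required ΔP = (83/6.2)^(1/0.629) = 13.387^1.590 ≈ 61.83 mb.
P_c ≤ 1008 − 61.83 = 946.17, so the highest integer P_c is 946 mb.

946 mb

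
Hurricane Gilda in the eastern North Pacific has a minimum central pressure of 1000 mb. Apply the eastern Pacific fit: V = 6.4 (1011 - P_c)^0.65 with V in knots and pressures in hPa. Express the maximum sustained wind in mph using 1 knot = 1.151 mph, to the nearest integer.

35 mph

ΔP = 1011 − 1000 = 11 mb.
V ≈ 6.4 × 11^0.65 = 6.4 × 4.752 ≈ 30.415 kt.
30.415 × 1.151 ≈ 35.01 mph → 35 mph.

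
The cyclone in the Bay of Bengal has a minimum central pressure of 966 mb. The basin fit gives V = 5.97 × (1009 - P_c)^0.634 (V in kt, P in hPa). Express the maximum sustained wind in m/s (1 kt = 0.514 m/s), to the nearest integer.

33 m/s

ΔP = 1009 − 966 = 43 mb.
V ≈ 5.97 × 43^0.634 = 5.97 × 10.855 ≈ 64.803 kt.
64.803 × 0.514 ≈ 33.31 m/s → 33 m/s.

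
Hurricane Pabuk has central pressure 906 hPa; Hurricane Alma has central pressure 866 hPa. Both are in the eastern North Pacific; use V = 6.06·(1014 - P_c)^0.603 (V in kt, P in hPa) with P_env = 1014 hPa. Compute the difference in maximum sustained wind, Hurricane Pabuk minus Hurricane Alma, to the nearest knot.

Hurricane Pabuk: ΔP = 108; V ≈ 6.06 × 108^0.603 ≈ 102.01 kt.
Hurricane Alma: ΔP = 148; V ≈ 6.06 × 148^0.603 ≈ 123.35 kt.
Difference ≈ 102.01 − 123.35 = -21.34 → -21 kt.

-21 kt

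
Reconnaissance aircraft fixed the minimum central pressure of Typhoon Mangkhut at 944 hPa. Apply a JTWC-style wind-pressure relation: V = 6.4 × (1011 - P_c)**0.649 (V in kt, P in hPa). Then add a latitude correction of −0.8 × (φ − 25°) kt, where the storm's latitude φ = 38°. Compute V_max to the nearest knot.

88 kt

ΔP = 1011 − 944 = 67 hPa.
67^0.649 ≈ 15.315.
V ≈ 6.4 × 15.315 ≈ 98.0 kt.
Latitude correction: −0.8 × (38 − 25) = -10.4 kt.
Corrected V ≈ 87.6 kt → 88 kt.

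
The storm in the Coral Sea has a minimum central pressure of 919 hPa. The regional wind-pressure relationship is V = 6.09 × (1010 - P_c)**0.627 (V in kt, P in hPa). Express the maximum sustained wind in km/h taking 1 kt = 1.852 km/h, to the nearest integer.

191 km/h

ΔP = 1010 − 919 = 91 hPa.
V ≈ 6.09 × 91^0.627 = 6.09 × 16.917 ≈ 103.023 kt.
103.023 × 1.852 ≈ 190.80 km/h → 191 km/h.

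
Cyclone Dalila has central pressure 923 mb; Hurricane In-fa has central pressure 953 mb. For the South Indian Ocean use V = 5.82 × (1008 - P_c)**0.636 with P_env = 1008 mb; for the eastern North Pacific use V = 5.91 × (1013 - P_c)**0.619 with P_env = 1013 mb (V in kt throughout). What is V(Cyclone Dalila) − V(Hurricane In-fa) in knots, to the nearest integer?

Cyclone Dalila: ΔP = 85; V ≈ 5.82 × 85^0.636 ≈ 98.18 kt.
Hurricane In-fa: ΔP = 60; V ≈ 5.91 × 60^0.619 ≈ 74.52 kt.
Difference ≈ 98.18 − 74.52 = 23.66 → 24 kt.

24 kt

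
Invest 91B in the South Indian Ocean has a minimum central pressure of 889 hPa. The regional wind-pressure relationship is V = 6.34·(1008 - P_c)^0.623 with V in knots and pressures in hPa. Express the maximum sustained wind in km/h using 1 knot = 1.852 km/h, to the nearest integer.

231 km/h

ΔP = 1008 − 889 = 119 hPa.
V ≈ 6.34 × 119^0.623 = 6.34 × 19.637 ≈ 124.496 kt.
124.496 × 1.852 ≈ 230.57 km/h → 231 km/h.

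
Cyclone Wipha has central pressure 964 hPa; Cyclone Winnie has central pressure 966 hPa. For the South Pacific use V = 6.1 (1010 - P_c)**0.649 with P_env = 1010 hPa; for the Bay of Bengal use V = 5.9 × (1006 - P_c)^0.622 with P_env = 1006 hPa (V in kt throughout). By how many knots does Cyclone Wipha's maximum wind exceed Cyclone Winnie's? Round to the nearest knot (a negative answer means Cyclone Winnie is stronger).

Cyclone Wipha: ΔP = 46; V ≈ 6.1 × 46^0.649 ≈ 73.19 kt.
Cyclone Winnie: ΔP = 40; V ≈ 5.9 × 40^0.622 ≈ 58.52 kt.
Difference ≈ 73.19 − 58.52 = 14.67 → 15 kt.

15 kt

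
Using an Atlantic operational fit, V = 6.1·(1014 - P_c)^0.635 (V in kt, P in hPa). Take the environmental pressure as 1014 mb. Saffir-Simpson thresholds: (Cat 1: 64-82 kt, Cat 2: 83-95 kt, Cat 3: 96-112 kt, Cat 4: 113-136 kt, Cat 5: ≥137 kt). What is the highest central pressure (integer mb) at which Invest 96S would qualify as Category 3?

937 mb

Category 3 begins at V = 96 kt.
Required ΔP = (96/6.1)^(1/0.635) = 15.738^1.575 ≈ 76.73 mb.
P_c ≤ 1014 − 76.73 = 937.27, so the highest integer P_c is 937 mb.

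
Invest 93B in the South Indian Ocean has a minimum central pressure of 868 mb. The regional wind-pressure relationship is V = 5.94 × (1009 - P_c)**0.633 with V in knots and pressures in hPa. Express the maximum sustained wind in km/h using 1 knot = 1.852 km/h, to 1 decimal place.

252.3 km/h

ΔP = 1009 − 868 = 141 mb.
V ≈ 5.94 × 141^0.633 = 5.94 × 22.933 ≈ 136.220 kt.
136.220 × 1.852 ≈ 252.28 km/h → 252.3 km/h.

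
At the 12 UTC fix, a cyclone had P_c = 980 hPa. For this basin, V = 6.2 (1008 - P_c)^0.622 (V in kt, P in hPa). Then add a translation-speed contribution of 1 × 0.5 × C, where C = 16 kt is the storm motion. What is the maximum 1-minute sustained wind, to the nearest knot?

57 kt

ΔP = 1008 − 980 = 28 hPa.
28^0.622 ≈ 7.946.
V ≈ 6.2 × 7.946 ≈ 49.3 kt.
Translation term: 1 × 0.5 × 16 = 8 kt.
Corrected V ≈ 57.3 kt → 57 kt.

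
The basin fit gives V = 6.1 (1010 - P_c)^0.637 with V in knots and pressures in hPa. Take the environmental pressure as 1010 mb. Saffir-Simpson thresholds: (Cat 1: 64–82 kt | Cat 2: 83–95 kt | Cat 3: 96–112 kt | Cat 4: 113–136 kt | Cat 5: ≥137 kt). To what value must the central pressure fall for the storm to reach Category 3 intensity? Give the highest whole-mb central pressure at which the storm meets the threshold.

934 mb

Category 3 begins at V = 96 kt.
Required ΔP = (96/6.1)^(1/0.637) = 15.738^1.570 ≈ 75.69 mb.
P_c ≤ 1010 − 75.69 = 934.31, so the highest integer P_c is 934 mb.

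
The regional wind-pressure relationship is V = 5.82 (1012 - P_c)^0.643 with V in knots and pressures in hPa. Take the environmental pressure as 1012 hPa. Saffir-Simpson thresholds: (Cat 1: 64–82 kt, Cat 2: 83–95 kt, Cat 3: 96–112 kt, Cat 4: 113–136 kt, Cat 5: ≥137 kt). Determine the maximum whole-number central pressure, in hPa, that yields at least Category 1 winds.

Category 1 begins at V = 64 kt.
Required ΔP = (64/5.82)^(1/0.643) = 10.997^1.555 ≈ 41.63 hPa.
P_c ≤ 1012 − 41.63 = 970.37, so the highest integer P_c is 970 hPa.

970 hPa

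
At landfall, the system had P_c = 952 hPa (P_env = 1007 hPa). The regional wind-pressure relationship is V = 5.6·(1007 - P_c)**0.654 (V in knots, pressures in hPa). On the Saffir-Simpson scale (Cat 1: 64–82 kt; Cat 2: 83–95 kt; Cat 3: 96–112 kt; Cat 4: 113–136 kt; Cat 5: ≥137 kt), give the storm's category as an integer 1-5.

1

ΔP = 1007 − 952 = 55 hPa.
V ≈ 5.6 × 55^0.654 = 5.6 × 13.75 ≈ 77 kt.
77 kt falls in the Category 1 band.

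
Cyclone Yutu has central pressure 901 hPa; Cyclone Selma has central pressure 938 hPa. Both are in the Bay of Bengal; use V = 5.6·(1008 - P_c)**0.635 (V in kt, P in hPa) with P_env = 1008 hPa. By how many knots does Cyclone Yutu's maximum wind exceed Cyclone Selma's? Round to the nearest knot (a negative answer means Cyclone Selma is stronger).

26 kt

Cyclone Yutu: ΔP = 107; V ≈ 5.6 × 107^0.635 ≈ 108.85 kt.
Cyclone Selma: ΔP = 70; V ≈ 5.6 × 70^0.635 ≈ 83.14 kt.
Difference ≈ 108.85 − 83.14 = 25.71 → 26 kt.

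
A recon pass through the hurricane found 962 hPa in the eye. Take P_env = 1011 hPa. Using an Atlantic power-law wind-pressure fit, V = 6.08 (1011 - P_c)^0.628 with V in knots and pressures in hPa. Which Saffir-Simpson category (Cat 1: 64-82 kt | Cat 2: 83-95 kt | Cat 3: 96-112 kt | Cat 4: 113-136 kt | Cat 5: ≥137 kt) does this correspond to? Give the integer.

1

ΔP = 1011 − 962 = 49 hPa.
V ≈ 6.08 × 49^0.628 = 6.08 × 11.52 ≈ 70 kt.
70 kt falls in the Category 1 band.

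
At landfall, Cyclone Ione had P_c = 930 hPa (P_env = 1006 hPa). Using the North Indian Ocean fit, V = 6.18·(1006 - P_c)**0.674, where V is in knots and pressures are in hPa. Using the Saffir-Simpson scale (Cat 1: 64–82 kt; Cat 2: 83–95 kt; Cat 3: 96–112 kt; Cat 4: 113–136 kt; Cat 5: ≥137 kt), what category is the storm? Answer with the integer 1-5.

4

ΔP = 1006 − 930 = 76 hPa.
V ≈ 6.18 × 76^0.674 = 6.18 × 18.52 ≈ 114 kt.
114 kt falls in the Category 4 band.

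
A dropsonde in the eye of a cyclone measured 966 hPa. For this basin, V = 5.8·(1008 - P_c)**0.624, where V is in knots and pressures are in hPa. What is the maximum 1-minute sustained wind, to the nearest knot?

ΔP = 1008 − 966 = 42 hPa.
42^0.624 ≈ 10.302.
V ≈ 5.8 × 10.302 ≈ 59.7 kt.

60 kt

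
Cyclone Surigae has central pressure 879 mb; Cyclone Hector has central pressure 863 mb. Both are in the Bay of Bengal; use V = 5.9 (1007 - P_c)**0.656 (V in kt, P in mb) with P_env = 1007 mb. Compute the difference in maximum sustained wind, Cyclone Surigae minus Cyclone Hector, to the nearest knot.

-11 kt

Cyclone Surigae: ΔP = 128; V ≈ 5.9 × 128^0.656 ≈ 142.29 kt.
Cyclone Hector: ΔP = 144; V ≈ 5.9 × 144^0.656 ≈ 153.72 kt.
Difference ≈ 142.29 − 153.72 = -11.43 → -11 kt.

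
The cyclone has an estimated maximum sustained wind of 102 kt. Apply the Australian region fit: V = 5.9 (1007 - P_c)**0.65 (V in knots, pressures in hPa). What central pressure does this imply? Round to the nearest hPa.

ΔP = (V / 5.9)^(1/0.65) = (102/5.9)^1.538.
102/5.9 = 17.288; 17.288^1.538 ≈ 80.21 hPa.
P_c = 1007 − 80.21 = 926.79 ≈ 927 hPa.

927 hPa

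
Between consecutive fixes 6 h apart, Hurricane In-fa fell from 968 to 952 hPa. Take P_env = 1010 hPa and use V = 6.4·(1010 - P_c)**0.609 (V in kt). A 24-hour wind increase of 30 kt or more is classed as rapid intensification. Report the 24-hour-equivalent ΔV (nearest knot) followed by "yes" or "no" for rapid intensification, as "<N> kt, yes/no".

V₁: ΔP = 42, V ≈ 6.4 × 42^0.609 ≈ 62.34 kt.
V₂: ΔP = 58, V ≈ 6.4 × 58^0.609 ≈ 75.88 kt.
ΔV over 6 h = 13.54 kt → 24 h equivalent = 13.54 × 24/6 ≈ 54.16 kt.
54 kt ≥ 30 kt ⇒ rapid intensification.

54 kt, yes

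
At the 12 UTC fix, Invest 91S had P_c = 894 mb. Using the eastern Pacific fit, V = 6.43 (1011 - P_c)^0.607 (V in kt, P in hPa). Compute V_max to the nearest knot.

116 kt

ΔP = 1011 − 894 = 117 mb.
117^0.607 ≈ 18.005.
V ≈ 6.43 × 18.005 ≈ 115.8 kt.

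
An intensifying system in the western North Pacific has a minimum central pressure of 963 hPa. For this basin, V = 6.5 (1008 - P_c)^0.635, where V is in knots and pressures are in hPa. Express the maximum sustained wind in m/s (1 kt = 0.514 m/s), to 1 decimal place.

37.5 m/s

ΔP = 1008 − 963 = 45 hPa.
V ≈ 6.5 × 45^0.635 = 6.5 × 11.215 ≈ 72.896 kt.
72.896 × 0.514 ≈ 37.47 m/s → 37.5 m/s.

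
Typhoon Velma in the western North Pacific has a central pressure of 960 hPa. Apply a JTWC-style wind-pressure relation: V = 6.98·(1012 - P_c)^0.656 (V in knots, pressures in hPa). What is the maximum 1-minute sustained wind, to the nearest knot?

ΔP = 1012 − 960 = 52 hPa.
52^0.656 ≈ 13.357.
V ≈ 6.98 × 13.357 ≈ 93.2 kt.

93 kt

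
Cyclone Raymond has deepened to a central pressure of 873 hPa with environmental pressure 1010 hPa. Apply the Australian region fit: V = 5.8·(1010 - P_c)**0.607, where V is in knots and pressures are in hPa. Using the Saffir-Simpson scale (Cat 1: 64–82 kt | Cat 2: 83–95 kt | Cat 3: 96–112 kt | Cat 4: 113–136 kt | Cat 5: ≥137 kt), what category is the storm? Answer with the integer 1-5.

ΔP = 1010 − 873 = 137 hPa.
V ≈ 5.8 × 137^0.607 = 5.8 × 19.81 ≈ 115 kt.
115 kt falls in the Category 4 band.

4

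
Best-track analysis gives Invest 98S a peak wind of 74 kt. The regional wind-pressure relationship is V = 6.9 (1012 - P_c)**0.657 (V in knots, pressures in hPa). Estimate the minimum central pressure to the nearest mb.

ΔP = (V / 6.9)^(1/0.657) = (74/6.9)^1.522.
74/6.9 = 10.725; 10.725^1.522 ≈ 37.01 mb.
P_c = 1012 − 37.01 = 974.99 ≈ 975 mb.

975 mb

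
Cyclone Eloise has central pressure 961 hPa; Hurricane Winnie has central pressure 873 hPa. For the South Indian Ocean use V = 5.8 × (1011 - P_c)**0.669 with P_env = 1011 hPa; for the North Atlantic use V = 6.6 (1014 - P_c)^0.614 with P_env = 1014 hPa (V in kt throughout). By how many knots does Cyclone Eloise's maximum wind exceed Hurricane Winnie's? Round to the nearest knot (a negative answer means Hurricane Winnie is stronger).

-58 kt

Cyclone Eloise: ΔP = 50; V ≈ 5.8 × 50^0.669 ≈ 79.44 kt.
Hurricane Winnie: ΔP = 141; V ≈ 6.6 × 141^0.614 ≈ 137.77 kt.
Difference ≈ 79.44 − 137.77 = -58.33 → -58 kt.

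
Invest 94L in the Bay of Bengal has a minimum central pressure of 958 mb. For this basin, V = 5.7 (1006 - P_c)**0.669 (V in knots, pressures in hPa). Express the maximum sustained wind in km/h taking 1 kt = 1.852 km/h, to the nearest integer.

ΔP = 1006 − 958 = 48 mb.
V ≈ 5.7 × 48^0.669 = 5.7 × 13.328 ≈ 75.967 kt.
75.967 × 1.852 ≈ 140.69 km/h → 141 km/h.

141 km/h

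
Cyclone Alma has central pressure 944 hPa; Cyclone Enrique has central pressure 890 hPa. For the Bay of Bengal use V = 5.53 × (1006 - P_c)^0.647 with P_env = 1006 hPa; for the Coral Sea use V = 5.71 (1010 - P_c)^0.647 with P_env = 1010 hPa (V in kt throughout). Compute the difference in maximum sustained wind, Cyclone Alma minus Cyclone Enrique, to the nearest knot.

-47 kt

Cyclone Alma: ΔP = 62; V ≈ 5.53 × 62^0.647 ≈ 79.87 kt.
Cyclone Enrique: ΔP = 120; V ≈ 5.71 × 120^0.647 ≈ 126.43 kt.
Difference ≈ 79.87 − 126.43 = -46.56 → -47 kt.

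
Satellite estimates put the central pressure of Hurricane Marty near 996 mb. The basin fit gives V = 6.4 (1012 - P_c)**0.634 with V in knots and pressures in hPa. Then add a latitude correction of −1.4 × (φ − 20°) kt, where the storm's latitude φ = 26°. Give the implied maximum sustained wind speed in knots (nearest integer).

ΔP = 1012 − 996 = 16 mb.
16^0.634 ≈ 5.800.
V ≈ 6.4 × 5.800 ≈ 37.1 kt.
Latitude correction: −1.4 × (26 − 20) = -8.4 kt.
Corrected V ≈ 28.7 kt → 29 kt.

29 kt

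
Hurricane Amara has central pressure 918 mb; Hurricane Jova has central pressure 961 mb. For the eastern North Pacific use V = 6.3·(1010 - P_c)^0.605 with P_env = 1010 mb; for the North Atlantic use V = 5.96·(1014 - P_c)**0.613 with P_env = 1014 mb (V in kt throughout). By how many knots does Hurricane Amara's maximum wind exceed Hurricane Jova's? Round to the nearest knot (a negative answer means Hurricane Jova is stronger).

29 kt

Hurricane Amara: ΔP = 92; V ≈ 6.3 × 92^0.605 ≈ 97.15 kt.
Hurricane Jova: ΔP = 53; V ≈ 5.96 × 53^0.613 ≈ 67.96 kt.
Difference ≈ 97.15 − 67.96 = 29.19 → 29 kt.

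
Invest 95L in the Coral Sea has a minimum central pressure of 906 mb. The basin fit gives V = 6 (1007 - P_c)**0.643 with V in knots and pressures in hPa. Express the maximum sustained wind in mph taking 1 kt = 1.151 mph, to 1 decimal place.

ΔP = 1007 − 906 = 101 mb.
V ≈ 6 × 101^0.643 = 6 × 19.444 ≈ 116.662 kt.
116.662 × 1.151 ≈ 134.28 mph → 134.3 mph.

134.3 mph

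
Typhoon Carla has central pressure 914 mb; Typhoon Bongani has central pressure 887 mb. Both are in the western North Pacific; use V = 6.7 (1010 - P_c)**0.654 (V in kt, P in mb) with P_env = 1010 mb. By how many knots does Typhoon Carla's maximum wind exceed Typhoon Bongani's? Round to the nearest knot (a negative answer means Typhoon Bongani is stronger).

Typhoon Carla: ΔP = 96; V ≈ 6.7 × 96^0.654 ≈ 132.58 kt.
Typhoon Bongani: ΔP = 123; V ≈ 6.7 × 123^0.654 ≈ 155.91 kt.
Difference ≈ 132.58 − 155.91 = -23.33 → -23 kt.

-23 kt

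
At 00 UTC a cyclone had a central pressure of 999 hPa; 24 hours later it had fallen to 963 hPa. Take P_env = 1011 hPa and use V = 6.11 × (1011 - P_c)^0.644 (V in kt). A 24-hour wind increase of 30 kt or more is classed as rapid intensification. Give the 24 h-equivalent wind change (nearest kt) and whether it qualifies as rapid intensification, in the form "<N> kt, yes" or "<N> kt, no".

44 kt, yes

V₁: ΔP = 12, V ≈ 6.11 × 12^0.644 ≈ 30.27 kt.
V₂: ΔP = 48, V ≈ 6.11 × 48^0.644 ≈ 73.92 kt.
ΔV over 24 h = 43.65 kt → 24 h equivalent = 43.65 × 24/24 ≈ 43.65 kt.
44 kt ≥ 30 kt ⇒ rapid intensification.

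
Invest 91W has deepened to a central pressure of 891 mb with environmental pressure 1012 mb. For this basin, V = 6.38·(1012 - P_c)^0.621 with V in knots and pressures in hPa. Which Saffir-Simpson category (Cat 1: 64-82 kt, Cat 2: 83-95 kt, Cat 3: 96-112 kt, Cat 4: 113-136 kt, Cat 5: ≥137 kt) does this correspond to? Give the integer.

4

ΔP = 1012 − 891 = 121 mb.
V ≈ 6.38 × 121^0.621 = 6.38 × 19.65 ≈ 125 kt.
125 kt falls in the Category 4 band.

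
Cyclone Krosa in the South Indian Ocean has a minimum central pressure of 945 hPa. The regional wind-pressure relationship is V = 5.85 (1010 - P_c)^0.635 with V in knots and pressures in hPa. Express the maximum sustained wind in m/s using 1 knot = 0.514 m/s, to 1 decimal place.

ΔP = 1010 − 945 = 65 hPa.
V ≈ 5.85 × 65^0.635 = 5.85 × 14.164 ≈ 82.862 kt.
82.862 × 0.514 ≈ 42.59 m/s → 42.6 m/s.

42.6 m/s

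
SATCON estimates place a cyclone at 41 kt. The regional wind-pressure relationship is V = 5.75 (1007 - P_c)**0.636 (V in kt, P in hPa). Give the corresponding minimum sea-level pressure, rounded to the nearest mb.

985 mb

ΔP = (V / 5.75)^(1/0.636) = (41/5.75)^1.572.
41/5.75 = 7.130; 7.130^1.572 ≈ 21.95 mb.
P_c = 1007 − 21.95 = 985.05 ≈ 985 mb.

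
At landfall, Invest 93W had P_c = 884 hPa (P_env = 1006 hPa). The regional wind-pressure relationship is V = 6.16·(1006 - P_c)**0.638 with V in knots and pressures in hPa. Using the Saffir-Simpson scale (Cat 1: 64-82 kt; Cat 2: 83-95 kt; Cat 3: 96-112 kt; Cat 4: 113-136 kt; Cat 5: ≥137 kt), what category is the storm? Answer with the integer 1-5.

ΔP = 1006 − 884 = 122 hPa.
V ≈ 6.16 × 122^0.638 = 6.16 × 21.43 ≈ 132 kt.
132 kt falls in the Category 4 band.

4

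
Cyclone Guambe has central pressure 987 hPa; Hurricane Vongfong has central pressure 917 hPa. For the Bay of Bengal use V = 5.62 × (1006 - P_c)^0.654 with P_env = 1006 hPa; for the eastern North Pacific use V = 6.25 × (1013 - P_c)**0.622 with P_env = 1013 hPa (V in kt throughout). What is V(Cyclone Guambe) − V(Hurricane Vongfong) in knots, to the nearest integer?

Cyclone Guambe: ΔP = 19; V ≈ 5.62 × 19^0.654 ≈ 38.55 kt.
Hurricane Vongfong: ΔP = 96; V ≈ 6.25 × 96^0.622 ≈ 106.87 kt.
Difference ≈ 38.55 − 106.87 = -68.32 → -68 kt.

-68 kt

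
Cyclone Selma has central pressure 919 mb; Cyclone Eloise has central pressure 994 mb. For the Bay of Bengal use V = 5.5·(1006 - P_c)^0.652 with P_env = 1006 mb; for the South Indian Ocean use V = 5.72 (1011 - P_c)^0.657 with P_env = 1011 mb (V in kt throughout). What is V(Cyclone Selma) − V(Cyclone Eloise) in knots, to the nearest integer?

64 kt

Cyclone Selma: ΔP = 87; V ≈ 5.5 × 87^0.652 ≈ 101.14 kt.
Cyclone Eloise: ΔP = 17; V ≈ 5.72 × 17^0.657 ≈ 36.80 kt.
Difference ≈ 101.14 − 36.80 = 64.34 → 64 kt.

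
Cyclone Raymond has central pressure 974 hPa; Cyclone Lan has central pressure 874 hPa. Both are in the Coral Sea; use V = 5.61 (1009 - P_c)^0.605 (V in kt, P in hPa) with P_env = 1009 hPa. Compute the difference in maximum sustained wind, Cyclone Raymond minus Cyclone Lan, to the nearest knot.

-61 kt

Cyclone Raymond: ΔP = 35; V ≈ 5.61 × 35^0.605 ≈ 48.21 kt.
Cyclone Lan: ΔP = 135; V ≈ 5.61 × 135^0.605 ≈ 109.10 kt.
Difference ≈ 48.21 − 109.10 = -60.89 → -61 kt.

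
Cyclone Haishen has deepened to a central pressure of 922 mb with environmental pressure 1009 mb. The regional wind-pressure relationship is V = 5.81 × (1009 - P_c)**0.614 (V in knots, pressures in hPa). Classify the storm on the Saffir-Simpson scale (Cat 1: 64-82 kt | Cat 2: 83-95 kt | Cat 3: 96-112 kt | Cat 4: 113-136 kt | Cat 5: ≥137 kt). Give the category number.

ΔP = 1009 − 922 = 87 mb.
V ≈ 5.81 × 87^0.614 = 5.81 × 15.52 ≈ 90 kt.
90 kt falls in the Category 2 band.

2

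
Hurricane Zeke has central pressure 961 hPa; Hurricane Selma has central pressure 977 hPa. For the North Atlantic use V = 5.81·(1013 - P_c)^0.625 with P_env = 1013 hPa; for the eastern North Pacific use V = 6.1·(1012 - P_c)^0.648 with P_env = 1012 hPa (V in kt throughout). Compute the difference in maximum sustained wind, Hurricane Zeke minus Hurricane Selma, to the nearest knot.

8 kt

Hurricane Zeke: ΔP = 52; V ≈ 5.81 × 52^0.625 ≈ 68.66 kt.
Hurricane Selma: ΔP = 35; V ≈ 6.1 × 35^0.648 ≈ 61.08 kt.
Difference ≈ 68.66 − 61.08 = 7.58 → 8 kt.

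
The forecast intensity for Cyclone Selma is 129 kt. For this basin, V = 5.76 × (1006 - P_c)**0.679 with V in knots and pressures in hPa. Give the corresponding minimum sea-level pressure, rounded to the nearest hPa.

ΔP = (V / 5.76)^(1/0.679) = (129/5.76)^1.473.
129/5.76 = 22.396; 22.396^1.473 ≈ 97.38 hPa.
P_c = 1006 − 97.38 = 908.62 ≈ 909 hPa.

909 hPa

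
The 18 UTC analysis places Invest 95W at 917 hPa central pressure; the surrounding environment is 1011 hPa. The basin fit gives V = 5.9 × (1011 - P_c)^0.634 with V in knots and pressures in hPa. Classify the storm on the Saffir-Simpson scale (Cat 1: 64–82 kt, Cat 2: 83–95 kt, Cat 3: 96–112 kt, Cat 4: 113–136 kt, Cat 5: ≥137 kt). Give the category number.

ΔP = 1011 − 917 = 94 hPa.
V ≈ 5.9 × 94^0.634 = 5.9 × 17.82 ≈ 105 kt.
105 kt falls in the Category 3 band.

3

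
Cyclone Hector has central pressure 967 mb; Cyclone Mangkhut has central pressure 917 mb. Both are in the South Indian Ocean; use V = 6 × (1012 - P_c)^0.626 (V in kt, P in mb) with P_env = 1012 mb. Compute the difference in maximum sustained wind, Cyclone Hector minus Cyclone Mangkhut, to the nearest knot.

-39 kt

Cyclone Hector: ΔP = 45; V ≈ 6 × 45^0.626 ≈ 65.02 kt.
Cyclone Mangkhut: ΔP = 95; V ≈ 6 × 95^0.626 ≈ 103.80 kt.
Difference ≈ 65.02 − 103.80 = -38.78 → -39 kt.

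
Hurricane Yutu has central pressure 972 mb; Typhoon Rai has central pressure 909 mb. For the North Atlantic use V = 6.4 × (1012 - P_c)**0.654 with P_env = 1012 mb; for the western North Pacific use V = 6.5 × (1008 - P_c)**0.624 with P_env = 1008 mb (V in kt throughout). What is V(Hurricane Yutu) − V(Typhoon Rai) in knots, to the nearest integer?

Hurricane Yutu: ΔP = 40; V ≈ 6.4 × 40^0.654 ≈ 71.44 kt.
Typhoon Rai: ΔP = 99; V ≈ 6.5 × 99^0.624 ≈ 114.34 kt.
Difference ≈ 71.44 − 114.34 = -42.90 → -43 kt.

-43 kt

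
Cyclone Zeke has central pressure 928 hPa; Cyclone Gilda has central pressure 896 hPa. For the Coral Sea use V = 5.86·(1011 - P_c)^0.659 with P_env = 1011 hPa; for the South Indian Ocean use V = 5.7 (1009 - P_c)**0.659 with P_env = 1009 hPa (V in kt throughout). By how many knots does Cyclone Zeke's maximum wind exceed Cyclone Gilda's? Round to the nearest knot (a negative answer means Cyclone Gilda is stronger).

-21 kt

Cyclone Zeke: ΔP = 83; V ≈ 5.86 × 83^0.659 ≈ 107.79 kt.
Cyclone Gilda: ΔP = 113; V ≈ 5.7 × 113^0.659 ≈ 128.49 kt.
Difference ≈ 107.79 − 128.49 = -20.70 → -21 kt.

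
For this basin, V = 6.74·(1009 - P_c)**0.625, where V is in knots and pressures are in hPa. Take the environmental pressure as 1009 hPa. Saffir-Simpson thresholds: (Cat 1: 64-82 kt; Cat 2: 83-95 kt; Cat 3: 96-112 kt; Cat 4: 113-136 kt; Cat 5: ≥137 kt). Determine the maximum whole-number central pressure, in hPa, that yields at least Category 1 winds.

972 hPa

Category 1 begins at V = 64 kt.
Required ΔP = (64/6.74)^(1/0.625) = 9.496^1.600 ≈ 36.65 hPa.
P_c ≤ 1009 − 36.65 = 972.35, so the highest integer P_c is 972 hPa.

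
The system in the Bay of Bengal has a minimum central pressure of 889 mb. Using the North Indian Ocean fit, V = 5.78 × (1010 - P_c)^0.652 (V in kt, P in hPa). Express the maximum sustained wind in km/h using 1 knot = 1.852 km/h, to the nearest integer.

ΔP = 1010 − 889 = 121 mb.
V ≈ 5.78 × 121^0.652 = 5.78 × 22.802 ≈ 131.797 kt.
131.797 × 1.852 ≈ 244.09 km/h → 244 km/h.

244 km/h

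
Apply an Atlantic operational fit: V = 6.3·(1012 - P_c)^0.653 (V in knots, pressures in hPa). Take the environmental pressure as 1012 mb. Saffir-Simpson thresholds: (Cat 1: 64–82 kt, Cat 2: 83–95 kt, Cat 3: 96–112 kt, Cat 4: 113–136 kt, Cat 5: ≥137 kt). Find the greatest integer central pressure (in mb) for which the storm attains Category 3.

Category 3 begins at V = 96 kt.
Required ΔP = (96/6.3)^(1/0.653) = 15.238^1.531 ≈ 64.79 mb.
P_c ≤ 1012 − 64.79 = 947.21, so the highest integer P_c is 947 mb.

947 mb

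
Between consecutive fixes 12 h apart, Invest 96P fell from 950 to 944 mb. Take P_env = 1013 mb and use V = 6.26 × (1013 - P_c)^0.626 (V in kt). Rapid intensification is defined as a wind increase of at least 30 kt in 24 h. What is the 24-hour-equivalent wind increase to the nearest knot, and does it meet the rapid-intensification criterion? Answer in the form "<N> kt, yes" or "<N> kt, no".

V₁: ΔP = 63, V ≈ 6.26 × 63^0.626 ≈ 83.75 kt.
V₂: ΔP = 69, V ≈ 6.26 × 69^0.626 ≈ 88.65 kt.
ΔV over 12 h = 4.90 kt → 24 h equivalent = 4.90 × 24/12 ≈ 9.80 kt.
10 kt < 30 kt ⇒ not rapid intensification.

10 kt, no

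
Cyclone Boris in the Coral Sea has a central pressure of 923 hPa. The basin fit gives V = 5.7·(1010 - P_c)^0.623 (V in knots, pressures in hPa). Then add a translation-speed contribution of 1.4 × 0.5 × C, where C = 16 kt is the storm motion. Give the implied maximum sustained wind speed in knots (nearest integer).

ΔP = 1010 − 923 = 87 hPa.
87^0.623 ≈ 16.156.
V ≈ 5.7 × 16.156 ≈ 92.1 kt.
Translation term: 1.4 × 0.5 × 16 = 11.2 kt.
Corrected V ≈ 103.3 kt → 103 kt.

103 kt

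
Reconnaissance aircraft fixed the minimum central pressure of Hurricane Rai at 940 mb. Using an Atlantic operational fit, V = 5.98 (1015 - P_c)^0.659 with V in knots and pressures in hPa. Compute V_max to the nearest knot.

103 kt

ΔP = 1015 − 940 = 75 mb.
75^0.659 ≈ 17.205.
V ≈ 5.98 × 17.205 ≈ 102.9 kt.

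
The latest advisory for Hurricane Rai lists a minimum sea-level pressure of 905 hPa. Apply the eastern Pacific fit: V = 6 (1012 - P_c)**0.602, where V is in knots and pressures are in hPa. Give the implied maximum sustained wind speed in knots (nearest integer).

100 kt

ΔP = 1012 − 905 = 107 hPa.
107^0.602 ≈ 16.661.
V ≈ 6 × 16.661 ≈ 100.0 kt.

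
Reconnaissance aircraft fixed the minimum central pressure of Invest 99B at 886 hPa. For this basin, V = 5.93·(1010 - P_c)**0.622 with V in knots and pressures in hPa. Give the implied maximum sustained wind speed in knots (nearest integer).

119 kt

ΔP = 1010 − 886 = 124 hPa.
124^0.622 ≈ 20.050.
V ≈ 5.93 × 20.050 ≈ 118.9 kt.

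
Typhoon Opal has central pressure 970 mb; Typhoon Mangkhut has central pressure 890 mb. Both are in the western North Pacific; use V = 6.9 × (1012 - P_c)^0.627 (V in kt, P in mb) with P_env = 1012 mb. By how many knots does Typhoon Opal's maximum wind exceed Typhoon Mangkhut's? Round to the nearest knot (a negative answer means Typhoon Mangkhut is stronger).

-68 kt

Typhoon Opal: ΔP = 42; V ≈ 6.9 × 42^0.627 ≈ 71.88 kt.
Typhoon Mangkhut: ΔP = 122; V ≈ 6.9 × 122^0.627 ≈ 140.28 kt.
Difference ≈ 71.88 − 140.28 = -68.40 → -68 kt.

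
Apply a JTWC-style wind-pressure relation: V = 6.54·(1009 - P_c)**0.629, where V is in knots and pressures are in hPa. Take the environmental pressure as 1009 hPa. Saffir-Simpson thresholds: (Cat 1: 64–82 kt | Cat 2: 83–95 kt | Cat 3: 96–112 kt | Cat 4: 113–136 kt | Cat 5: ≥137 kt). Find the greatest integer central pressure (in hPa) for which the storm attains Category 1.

Category 1 begins at V = 64 kt.
Required ΔP = (64/6.54)^(1/0.629) = 9.786^1.590 ≈ 37.57 hPa.
P_c ≤ 1009 − 37.57 = 971.43, so the highest integer P_c is 971 hPa.

971 hPa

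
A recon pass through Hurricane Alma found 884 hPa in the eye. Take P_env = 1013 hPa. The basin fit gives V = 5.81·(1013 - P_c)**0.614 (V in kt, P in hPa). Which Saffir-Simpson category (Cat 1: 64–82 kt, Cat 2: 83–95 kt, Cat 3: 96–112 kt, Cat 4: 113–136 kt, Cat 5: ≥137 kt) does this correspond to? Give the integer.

ΔP = 1013 − 884 = 129 hPa.
V ≈ 5.81 × 129^0.614 = 5.81 × 19.77 ≈ 115 kt.
115 kt falls in the Category 4 band.

4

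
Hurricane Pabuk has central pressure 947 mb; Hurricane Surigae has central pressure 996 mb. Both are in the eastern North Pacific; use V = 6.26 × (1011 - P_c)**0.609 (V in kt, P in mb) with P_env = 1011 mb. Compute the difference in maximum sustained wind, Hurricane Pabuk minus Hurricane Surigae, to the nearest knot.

Hurricane Pabuk: ΔP = 64; V ≈ 6.26 × 64^0.609 ≈ 78.80 kt.
Hurricane Surigae: ΔP = 15; V ≈ 6.26 × 15^0.609 ≈ 32.57 kt.
Difference ≈ 78.80 − 32.57 = 46.23 → 46 kt.

46 kt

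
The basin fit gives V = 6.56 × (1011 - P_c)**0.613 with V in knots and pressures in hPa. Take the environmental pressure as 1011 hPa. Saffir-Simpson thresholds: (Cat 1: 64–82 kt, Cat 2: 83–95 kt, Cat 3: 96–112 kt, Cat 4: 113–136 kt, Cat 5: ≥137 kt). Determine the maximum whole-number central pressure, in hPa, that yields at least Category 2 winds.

948 hPa

Category 2 begins at V = 83 kt.
Required ΔP = (83/6.56)^(1/0.613) = 12.652^1.631 ≈ 62.81 hPa.
P_c ≤ 1011 − 62.81 = 948.19, so the highest integer P_c is 948 hPa.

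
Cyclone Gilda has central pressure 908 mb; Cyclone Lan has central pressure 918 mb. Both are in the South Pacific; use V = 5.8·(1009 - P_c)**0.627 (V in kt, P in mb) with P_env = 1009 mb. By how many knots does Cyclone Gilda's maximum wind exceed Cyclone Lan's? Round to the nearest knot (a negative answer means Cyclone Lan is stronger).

Cyclone Gilda: ΔP = 101; V ≈ 5.8 × 101^0.627 ≈ 104.75 kt.
Cyclone Lan: ΔP = 91; V ≈ 5.8 × 91^0.627 ≈ 98.12 kt.
Difference ≈ 104.75 − 98.12 = 6.63 → 7 kt.

7 kt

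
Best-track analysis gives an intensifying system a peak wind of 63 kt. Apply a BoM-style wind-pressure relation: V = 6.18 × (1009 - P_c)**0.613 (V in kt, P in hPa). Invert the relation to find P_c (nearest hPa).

965 hPa

ΔP = (V / 6.18)^(1/0.613) = (63/6.18)^1.631.
63/6.18 = 10.194; 10.194^1.631 ≈ 44.15 hPa.
P_c = 1009 − 44.15 = 964.85 ≈ 965 hPa.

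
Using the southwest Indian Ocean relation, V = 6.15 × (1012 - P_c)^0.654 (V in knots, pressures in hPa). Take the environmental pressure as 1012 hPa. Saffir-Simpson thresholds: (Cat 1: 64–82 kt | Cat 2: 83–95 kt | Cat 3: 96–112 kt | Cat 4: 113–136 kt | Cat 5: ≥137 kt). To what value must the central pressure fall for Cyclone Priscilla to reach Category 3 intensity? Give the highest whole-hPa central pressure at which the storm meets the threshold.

Category 3 begins at V = 96 kt.
Required ΔP = (96/6.15)^(1/0.654) = 15.610^1.529 ≈ 66.80 hPa.
P_c ≤ 1012 − 66.80 = 945.20, so the highest integer P_c is 945 hPa.

945 hPa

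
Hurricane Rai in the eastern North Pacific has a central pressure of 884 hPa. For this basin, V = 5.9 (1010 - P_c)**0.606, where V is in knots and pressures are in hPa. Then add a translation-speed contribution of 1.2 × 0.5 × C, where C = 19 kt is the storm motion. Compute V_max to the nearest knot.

122 kt

ΔP = 1010 − 884 = 126 hPa.
126^0.606 ≈ 18.742.
V ≈ 5.9 × 18.742 ≈ 110.6 kt.
Translation term: 1.2 × 0.5 × 19 = 11.4 kt.
Corrected V ≈ 122 kt → 122 kt.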